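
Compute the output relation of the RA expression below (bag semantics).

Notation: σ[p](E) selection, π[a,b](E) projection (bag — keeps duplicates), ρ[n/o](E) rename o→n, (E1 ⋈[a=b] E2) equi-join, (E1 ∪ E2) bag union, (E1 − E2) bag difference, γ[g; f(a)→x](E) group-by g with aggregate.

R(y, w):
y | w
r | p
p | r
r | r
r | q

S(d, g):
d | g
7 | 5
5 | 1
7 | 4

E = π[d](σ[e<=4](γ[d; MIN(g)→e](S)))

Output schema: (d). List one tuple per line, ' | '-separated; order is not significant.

Row counts bottom-up:
  S → 3
  γ[d; MIN(g)→e](S) → 2
  σ[e<=4](γ[d; MIN(g)→e](S)) → 2
  π[d](σ[e<=4](γ[d; MIN(g)→e](S))) → 2

== RESULT ==
d
5
7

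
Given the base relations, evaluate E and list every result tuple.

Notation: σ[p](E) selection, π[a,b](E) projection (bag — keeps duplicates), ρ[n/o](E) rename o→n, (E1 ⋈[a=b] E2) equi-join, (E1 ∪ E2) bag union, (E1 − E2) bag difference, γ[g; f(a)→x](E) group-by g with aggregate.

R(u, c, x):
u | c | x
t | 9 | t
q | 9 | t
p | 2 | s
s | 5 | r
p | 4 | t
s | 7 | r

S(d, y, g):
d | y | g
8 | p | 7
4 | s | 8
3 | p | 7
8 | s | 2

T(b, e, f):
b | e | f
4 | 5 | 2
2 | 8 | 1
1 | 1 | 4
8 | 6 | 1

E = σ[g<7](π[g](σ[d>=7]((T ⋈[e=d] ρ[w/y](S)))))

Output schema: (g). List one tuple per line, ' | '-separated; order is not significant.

Subexpression sizes:
  T → 4
  S → 4
  ρ[w/y](S) → 4
  (T ⋈[e=d] ρ[w/y](S)) → 2
  σ[d>=7]((T ⋈[e=d] ρ[w/y](S))) → 2
  π[g](σ[d>=7]((T ⋈[e=d] ρ[w/y](S)))) → 2
  σ[g<7](π[g](σ[d>=7]((T ⋈[e=d] ρ[w/y](S))))) → 1

== RESULT ==
g
2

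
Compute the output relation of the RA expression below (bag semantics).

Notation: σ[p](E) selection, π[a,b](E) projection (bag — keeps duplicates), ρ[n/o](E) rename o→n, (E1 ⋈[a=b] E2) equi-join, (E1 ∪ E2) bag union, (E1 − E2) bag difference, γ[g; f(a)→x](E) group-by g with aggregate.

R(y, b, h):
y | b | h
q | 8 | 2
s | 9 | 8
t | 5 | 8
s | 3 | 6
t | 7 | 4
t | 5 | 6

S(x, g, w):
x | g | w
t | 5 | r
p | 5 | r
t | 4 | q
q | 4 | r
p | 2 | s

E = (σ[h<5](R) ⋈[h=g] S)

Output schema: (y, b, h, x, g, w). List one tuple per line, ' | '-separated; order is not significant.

Per-node cardinality:
  R → 6
  σ[h<5](R) → 2
  S → 5
  (σ[h<5](R) ⋈[h=g] S) → 3

== RESULT ==
y | b | h | x | g | w
q | 8 | 2 | p | 2 | s
t | 7 | 4 | q | 4 | r
t | 7 | 4 | t | 4 | q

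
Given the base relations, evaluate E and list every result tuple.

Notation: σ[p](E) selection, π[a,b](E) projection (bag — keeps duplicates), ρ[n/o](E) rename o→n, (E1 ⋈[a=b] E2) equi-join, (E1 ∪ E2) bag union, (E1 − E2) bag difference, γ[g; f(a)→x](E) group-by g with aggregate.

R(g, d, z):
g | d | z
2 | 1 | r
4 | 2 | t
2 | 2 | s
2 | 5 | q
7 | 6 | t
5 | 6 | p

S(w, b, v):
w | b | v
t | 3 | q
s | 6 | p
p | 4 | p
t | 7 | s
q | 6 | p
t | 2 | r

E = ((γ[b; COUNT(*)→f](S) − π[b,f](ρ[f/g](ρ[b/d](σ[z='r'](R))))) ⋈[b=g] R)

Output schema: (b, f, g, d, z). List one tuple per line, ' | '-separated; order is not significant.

Subexpression sizes:
  S → 6
  γ[b; COUNT(*)→f](S) → 5
  R → 6
  σ[z='r'](R) → 1
  ρ[b/d](σ[z='r'](R)) → 1
  ρ[f/g](ρ[b/d](σ[z='r'](R))) → 1
  π[b,f](ρ[f/g](ρ[b/d](σ[z='r'](R)))) → 1
  (γ[b; COUNT(*)→f](S) − π[b,f](ρ[f/g](ρ[b/d](σ[z='r'](R))))) → 5
  R → 6
  ((γ[b; COUNT(*)→f](S) − π[b,f](ρ[f/g](ρ[b/d](σ[z='r'](R))))) ⋈[b=g] R) → 5

== RESULT ==
b | f | g | d | z
2 | 1 | 2 | 1 | r
2 | 1 | 2 | 2 | s
2 | 1 | 2 | 5 | q
4 | 1 | 4 | 2 | t
7 | 1 | 7 | 6 | t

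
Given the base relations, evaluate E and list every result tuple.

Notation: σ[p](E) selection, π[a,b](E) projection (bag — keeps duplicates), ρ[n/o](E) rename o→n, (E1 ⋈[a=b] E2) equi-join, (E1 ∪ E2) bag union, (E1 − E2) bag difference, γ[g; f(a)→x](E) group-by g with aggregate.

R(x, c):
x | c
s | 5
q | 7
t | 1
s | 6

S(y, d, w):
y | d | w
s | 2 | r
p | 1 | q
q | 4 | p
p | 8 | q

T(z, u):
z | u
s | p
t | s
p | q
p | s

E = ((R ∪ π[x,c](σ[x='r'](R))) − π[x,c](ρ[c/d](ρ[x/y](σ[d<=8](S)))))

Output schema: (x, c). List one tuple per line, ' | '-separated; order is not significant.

Stepwise |·|:
  R → 4
  R → 4
  σ[x='r'](R) → 0
  π[x,c](σ[x='r'](R)) → 0
  (R ∪ π[x,c](σ[x='r'](R))) → 4
  S → 4
  σ[d<=8](S) → 4
  ρ[x/y](σ[d<=8](S)) → 4
  ρ[c/d](ρ[x/y](σ[d<=8](S))) → 4
  π[x,c](ρ[c/d](ρ[x/y](σ[d<=8](S)))) → 4
  ((R ∪ π[x,c](σ[x='r'](R))) − π[x,c](ρ[c/d](ρ[x/y](σ[d<=8](S))))) → 4

== RESULT ==
x | c
q | 7
s | 5
s | 6
t | 1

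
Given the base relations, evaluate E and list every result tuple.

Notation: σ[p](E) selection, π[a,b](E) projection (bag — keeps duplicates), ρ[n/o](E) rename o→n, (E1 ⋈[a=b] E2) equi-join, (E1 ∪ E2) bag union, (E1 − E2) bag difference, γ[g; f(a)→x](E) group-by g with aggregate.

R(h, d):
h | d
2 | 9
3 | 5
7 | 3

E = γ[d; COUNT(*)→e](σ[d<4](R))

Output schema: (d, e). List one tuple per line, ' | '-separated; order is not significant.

Subexpression sizes:
  R → 3
  σ[d<4](R) → 1
  γ[d; COUNT(*)→e](σ[d<4](R)) → 1

== RESULT ==
d | e
3 | 1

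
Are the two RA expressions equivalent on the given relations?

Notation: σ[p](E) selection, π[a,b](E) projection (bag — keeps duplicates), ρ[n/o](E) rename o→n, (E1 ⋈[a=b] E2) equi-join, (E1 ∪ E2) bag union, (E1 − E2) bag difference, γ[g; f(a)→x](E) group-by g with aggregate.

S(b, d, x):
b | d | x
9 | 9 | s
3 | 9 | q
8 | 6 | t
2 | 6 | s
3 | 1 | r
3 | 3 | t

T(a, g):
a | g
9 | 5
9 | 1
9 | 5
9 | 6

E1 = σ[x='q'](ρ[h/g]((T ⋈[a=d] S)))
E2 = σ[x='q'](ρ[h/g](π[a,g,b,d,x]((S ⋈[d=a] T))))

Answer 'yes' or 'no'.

E1 per-node cardinality:
  T → 4
  S → 6
  (T ⋈[a=d] S) → 8
  ρ[h/g]((T ⋈[a=d] S)) → 8
  σ[x='q'](ρ[h/g]((T ⋈[a=d] S))) → 4
E2 per-node cardinality:
  S → 6
  T → 4
  (S ⋈[d=a] T) → 8
  π[a,g,b,d,x]((S ⋈[d=a] T)) → 8
  ρ[h/g](π[a,g,b,d,x]((S ⋈[d=a] T))) → 8
  σ[x='q'](ρ[h/g](π[a,g,b,d,x]((S ⋈[d=a] T)))) → 4

E1 and E2 produce the same multiset:
a | h | b | d | x
9 | 1 | 3 | 9 | q
9 | 5 | 3 | 9 | q
9 | 5 | 3 | 9 | q
9 | 6 | 3 | 9 | q

yes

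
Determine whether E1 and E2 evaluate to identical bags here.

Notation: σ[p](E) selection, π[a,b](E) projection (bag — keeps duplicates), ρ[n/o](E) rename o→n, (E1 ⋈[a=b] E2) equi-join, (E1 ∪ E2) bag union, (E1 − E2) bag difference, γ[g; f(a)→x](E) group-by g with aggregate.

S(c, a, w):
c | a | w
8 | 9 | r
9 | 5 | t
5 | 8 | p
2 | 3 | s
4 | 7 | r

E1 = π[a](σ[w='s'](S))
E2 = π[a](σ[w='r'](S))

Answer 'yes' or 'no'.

E1 stepwise |·|:
  S → 5
  σ[w='s'](S) → 1
  π[a](σ[w='s'](S)) → 1
E2 stepwise |·|:
  S → 5
  σ[w='r'](S) → 2
  π[a](σ[w='r'](S)) → 2

E1 result:
a
3
E2 result:
a
7
9
Witness: (7,) appears 0× in E1 but 1× in E2.

no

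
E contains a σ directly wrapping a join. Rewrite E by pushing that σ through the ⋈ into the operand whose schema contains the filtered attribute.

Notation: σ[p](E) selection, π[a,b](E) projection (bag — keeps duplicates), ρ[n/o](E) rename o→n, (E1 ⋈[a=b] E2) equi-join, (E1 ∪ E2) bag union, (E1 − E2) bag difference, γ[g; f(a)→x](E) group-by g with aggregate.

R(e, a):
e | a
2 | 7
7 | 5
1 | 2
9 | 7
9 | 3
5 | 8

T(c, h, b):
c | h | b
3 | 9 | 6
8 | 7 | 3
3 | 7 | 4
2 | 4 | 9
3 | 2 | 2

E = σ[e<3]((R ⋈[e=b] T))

σ filters on e, owned by the left side.
E' = (σ[e<3](R) ⋈[e=b] T)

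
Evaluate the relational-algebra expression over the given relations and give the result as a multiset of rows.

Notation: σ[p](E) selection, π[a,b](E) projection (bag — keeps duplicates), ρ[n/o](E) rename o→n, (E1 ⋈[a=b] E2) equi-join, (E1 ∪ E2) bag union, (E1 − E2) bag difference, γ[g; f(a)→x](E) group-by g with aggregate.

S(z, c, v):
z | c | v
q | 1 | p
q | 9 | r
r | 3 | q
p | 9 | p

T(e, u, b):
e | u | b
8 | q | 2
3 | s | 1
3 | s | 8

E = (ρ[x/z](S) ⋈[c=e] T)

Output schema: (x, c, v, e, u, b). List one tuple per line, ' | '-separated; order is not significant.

Stepwise |·|:
  S → 4
  ρ[x/z](S) → 4
  T → 3
  (ρ[x/z](S) ⋈[c=e] T) → 2

== RESULT ==
x | c | v | e | u | b
r | 3 | q | 3 | s | 1
r | 3 | q | 3 | s | 8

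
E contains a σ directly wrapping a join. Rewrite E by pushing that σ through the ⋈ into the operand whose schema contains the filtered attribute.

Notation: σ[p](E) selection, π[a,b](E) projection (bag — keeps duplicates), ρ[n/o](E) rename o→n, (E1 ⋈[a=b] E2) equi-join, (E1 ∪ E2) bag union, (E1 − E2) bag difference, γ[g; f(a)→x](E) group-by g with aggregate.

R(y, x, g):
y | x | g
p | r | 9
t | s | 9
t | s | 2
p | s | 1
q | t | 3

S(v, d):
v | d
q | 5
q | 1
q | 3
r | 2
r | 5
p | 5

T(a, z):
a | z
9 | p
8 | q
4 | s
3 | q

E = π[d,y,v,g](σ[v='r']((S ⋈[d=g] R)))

σ filters on v, owned by the left side.
E' = π[d,y,v,g]((σ[v='r'](S) ⋈[d=g] R))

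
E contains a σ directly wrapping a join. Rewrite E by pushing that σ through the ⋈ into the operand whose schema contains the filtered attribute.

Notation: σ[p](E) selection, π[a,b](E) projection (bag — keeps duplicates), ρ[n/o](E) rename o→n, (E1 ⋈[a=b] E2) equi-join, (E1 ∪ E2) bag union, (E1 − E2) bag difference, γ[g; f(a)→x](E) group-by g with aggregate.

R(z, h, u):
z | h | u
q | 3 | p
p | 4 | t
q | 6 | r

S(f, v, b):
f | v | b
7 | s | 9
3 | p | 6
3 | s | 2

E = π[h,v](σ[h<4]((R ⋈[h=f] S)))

σ filters on h, owned by the left side.
E' = π[h,v]((σ[h<4](R) ⋈[h=f] S))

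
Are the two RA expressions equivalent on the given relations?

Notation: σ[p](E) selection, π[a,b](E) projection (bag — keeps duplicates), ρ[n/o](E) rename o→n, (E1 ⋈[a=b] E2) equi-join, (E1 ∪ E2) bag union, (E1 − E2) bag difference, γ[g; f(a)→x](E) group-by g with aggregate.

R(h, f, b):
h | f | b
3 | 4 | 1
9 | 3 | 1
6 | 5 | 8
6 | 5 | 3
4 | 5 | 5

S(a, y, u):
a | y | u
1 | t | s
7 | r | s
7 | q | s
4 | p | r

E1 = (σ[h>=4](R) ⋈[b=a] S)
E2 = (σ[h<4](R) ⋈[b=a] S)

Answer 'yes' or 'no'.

E1 row counts bottom-up:
  R → 5
  σ[h>=4](R) → 4
  S → 4
  (σ[h>=4](R) ⋈[b=a] S) → 1
E2 row counts bottom-up:
  R → 5
  σ[h<4](R) → 1
  S → 4
  (σ[h<4](R) ⋈[b=a] S) → 1

E1 result:
h | f | b | a | y | u
9 | 3 | 1 | 1 | t | s
E2 result:
h | f | b | a | y | u
3 | 4 | 1 | 1 | t | s
Witness: (9, 3, 1, 1, 't', 's') appears 1× in E1 but 0× in E2.

no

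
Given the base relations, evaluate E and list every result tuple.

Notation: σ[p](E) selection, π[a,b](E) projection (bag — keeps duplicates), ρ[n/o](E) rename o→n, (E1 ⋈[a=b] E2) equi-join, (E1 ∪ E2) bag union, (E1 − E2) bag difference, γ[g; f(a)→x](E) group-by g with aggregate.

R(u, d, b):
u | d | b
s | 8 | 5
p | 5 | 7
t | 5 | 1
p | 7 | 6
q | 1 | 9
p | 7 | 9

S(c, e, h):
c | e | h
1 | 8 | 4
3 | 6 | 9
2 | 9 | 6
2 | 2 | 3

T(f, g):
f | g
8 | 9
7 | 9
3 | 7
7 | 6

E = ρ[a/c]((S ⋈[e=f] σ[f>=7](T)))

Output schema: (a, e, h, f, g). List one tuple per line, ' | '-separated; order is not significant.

Stepwise |·|:
  S → 4
  T → 4
  σ[f>=7](T) → 3
  (S ⋈[e=f] σ[f>=7](T)) → 1
  ρ[a/c]((S ⋈[e=f] σ[f>=7](T))) → 1

== RESULT ==
a | e | h | f | g
1 | 8 | 4 | 8 | 9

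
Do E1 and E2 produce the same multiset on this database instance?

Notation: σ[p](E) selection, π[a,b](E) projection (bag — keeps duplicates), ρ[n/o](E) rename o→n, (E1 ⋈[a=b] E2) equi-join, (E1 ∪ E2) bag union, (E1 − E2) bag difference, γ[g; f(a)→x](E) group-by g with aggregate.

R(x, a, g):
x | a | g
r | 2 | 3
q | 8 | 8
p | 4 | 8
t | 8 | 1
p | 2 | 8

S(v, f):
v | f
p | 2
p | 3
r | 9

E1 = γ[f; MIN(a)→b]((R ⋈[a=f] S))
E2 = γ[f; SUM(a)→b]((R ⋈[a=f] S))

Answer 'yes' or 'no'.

E1 subexpression sizes:
  R → 5
  S → 3
  (R ⋈[a=f] S) → 2
  γ[f; MIN(a)→b]((R ⋈[a=f] S)) → 1
E2 subexpression sizes:
  R → 5
  S → 3
  (R ⋈[a=f] S) → 2
  γ[f; SUM(a)→b]((R ⋈[a=f] S)) → 1

E1 result:
f | b
2 | 2
E2 result:
f | b
2 | 4
Witness: (2, 4) appears 0× in E1 but 1× in E2.

no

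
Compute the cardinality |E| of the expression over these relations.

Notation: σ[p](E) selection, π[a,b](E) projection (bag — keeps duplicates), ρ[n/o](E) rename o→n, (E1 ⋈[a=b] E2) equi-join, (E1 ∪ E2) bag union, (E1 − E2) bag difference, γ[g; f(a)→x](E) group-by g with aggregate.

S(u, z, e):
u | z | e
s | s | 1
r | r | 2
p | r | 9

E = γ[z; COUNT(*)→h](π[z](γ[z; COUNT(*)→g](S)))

Row counts bottom-up:
  S → 3
  γ[z; COUNT(*)→g](S) → 2
  π[z](γ[z; COUNT(*)→g](S)) → 2
  γ[z; COUNT(*)→h](π[z](γ[z; COUNT(*)→g](S))) → 2

|E| = 2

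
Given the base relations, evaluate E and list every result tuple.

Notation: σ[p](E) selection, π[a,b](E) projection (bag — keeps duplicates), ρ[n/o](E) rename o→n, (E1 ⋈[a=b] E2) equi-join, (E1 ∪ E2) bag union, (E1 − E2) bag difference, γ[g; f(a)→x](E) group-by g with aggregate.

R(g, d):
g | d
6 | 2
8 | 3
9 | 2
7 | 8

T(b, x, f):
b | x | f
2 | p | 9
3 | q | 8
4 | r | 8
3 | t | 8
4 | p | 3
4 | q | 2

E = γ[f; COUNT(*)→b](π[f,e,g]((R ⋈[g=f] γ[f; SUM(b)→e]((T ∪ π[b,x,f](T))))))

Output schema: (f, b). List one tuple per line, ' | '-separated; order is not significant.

Row counts bottom-up:
  R → 4
  T → 6
  T → 6
  π[b,x,f](T) → 6
  (T ∪ π[b,x,f](T)) → 12
  γ[f; SUM(b)→e]((T ∪ π[b,x,f](T))) → 4
  (R ⋈[g=f] γ[f; SUM(b)→e]((T ∪ π[b,x,f](T)))) → 2
  π[f,e,g]((R ⋈[g=f] γ[f; SUM(b)→e]((T ∪ π[b,x,f](T))))) → 2
  γ[f; COUNT(*)→b](π[f,e,g]((R ⋈[g=f] γ[f; SUM(b)→e]((T ∪ π[b,x,f](T)))))) → 2

== RESULT ==
f | b
8 | 1
9 | 1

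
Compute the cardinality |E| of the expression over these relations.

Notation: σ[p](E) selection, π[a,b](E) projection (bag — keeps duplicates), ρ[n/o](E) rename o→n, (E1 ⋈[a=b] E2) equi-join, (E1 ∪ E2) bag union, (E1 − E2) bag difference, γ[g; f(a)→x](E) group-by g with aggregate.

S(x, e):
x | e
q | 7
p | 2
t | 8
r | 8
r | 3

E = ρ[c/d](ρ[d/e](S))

Row counts bottom-up:
  S → 5
  ρ[d/e](S) → 5
  ρ[c/d](ρ[d/e](S)) → 5

|E| = 5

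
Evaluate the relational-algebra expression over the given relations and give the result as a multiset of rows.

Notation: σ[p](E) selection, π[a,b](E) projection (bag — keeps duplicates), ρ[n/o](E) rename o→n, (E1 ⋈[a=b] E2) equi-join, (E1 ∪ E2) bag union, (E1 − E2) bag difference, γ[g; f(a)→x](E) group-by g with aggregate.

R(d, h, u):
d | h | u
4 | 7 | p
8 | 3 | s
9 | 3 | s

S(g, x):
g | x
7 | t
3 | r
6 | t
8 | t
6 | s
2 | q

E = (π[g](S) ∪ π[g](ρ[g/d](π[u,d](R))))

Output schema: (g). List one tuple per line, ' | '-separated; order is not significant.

Row counts bottom-up:
  S → 6
  π[g](S) → 6
  R → 3
  π[u,d](R) → 3
  ρ[g/d](π[u,d](R)) → 3
  π[g](ρ[g/d](π[u,d](R))) → 3
  (π[g](S) ∪ π[g](ρ[g/d](π[u,d](R)))) → 9

== RESULT ==
g
2
3
4
6
6
7
8
8
9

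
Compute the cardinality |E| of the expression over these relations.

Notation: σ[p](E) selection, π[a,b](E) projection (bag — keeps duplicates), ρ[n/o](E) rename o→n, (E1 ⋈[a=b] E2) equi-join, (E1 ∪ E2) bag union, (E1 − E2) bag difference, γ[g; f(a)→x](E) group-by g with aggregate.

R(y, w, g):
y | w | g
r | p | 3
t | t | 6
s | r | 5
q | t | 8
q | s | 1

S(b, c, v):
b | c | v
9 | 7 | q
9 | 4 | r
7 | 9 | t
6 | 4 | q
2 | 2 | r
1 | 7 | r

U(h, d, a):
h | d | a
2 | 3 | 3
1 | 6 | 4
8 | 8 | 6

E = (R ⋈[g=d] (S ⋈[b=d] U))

Row counts bottom-up:
  R → 5
  S → 6
  U → 3
  (S ⋈[b=d] U) → 1
  (R ⋈[g=d] (S ⋈[b=d] U)) → 1

|E| = 1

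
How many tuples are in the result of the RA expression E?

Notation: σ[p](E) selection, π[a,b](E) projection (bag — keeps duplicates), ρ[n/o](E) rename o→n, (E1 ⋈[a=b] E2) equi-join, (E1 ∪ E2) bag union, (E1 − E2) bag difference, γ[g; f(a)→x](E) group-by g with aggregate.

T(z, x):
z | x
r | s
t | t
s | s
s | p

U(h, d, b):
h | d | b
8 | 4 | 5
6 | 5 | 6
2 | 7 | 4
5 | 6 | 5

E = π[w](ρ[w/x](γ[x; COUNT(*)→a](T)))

Stepwise |·|:
  T → 4
  γ[x; COUNT(*)→a](T) → 3
  ρ[w/x](γ[x; COUNT(*)→a](T)) → 3
  π[w](ρ[w/x](γ[x; COUNT(*)→a](T))) → 3

|E| = 3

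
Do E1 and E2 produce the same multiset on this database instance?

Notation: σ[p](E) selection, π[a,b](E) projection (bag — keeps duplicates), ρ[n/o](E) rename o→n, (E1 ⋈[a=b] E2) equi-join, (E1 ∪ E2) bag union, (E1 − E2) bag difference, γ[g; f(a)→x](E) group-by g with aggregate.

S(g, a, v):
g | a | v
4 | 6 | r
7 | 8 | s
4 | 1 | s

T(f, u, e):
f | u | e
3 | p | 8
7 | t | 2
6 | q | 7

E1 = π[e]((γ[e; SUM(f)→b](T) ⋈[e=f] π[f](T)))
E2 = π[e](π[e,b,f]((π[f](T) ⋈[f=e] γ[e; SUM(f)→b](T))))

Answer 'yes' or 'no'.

E1 stepwise |·|:
  T → 3
  γ[e; SUM(f)→b](T) → 3
  T → 3
  π[f](T) → 3
  (γ[e; SUM(f)→b](T) ⋈[e=f] π[f](T)) → 1
  π[e]((γ[e; SUM(f)→b](T) ⋈[e=f] π[f](T))) → 1
E2 stepwise |·|:
  T → 3
  π[f](T) → 3
  T → 3
  γ[e; SUM(f)→b](T) → 3
  (π[f](T) ⋈[f=e] γ[e; SUM(f)→b](T)) → 1
  π[e,b,f]((π[f](T) ⋈[f=e] γ[e; SUM(f)→b](T))) → 1
  π[e](π[e,b,f]((π[f](T) ⋈[f=e] γ[e; SUM(f)→b](T)))) → 1

E1 and E2 produce the same multiset:
e
7

yes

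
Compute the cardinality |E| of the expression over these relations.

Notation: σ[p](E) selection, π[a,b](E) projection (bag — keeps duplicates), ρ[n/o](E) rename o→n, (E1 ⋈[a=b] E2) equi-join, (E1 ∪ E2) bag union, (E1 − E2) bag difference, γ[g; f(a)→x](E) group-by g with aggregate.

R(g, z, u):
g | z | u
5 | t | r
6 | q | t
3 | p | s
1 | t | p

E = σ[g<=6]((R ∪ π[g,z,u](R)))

Row counts bottom-up:
  R → 4
  R → 4
  π[g,z,u](R) → 4
  (R ∪ π[g,z,u](R)) → 8
  σ[g<=6]((R ∪ π[g,z,u](R))) → 8

|E| = 8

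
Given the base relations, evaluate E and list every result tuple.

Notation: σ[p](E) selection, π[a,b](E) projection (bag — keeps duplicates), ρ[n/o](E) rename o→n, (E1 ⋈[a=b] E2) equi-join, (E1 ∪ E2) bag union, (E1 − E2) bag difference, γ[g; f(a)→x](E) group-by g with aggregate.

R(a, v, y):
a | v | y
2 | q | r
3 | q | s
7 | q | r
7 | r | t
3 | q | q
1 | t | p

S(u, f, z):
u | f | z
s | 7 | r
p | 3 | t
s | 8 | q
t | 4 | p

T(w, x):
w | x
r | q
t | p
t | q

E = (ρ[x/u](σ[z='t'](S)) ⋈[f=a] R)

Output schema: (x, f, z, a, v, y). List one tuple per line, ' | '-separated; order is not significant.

Stepwise |·|:
  S → 4
  σ[z='t'](S) → 1
  ρ[x/u](σ[z='t'](S)) → 1
  R → 6
  (ρ[x/u](σ[z='t'](S)) ⋈[f=a] R) → 2

== RESULT ==
x | f | z | a | v | y
p | 3 | t | 3 | q | q
p | 3 | t | 3 | q | s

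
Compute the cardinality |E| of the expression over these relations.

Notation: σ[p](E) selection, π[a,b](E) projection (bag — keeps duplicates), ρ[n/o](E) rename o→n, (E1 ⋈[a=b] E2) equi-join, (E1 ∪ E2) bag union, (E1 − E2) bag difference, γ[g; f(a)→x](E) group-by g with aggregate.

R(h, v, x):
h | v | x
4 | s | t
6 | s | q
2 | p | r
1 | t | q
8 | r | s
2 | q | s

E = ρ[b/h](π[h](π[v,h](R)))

Subexpression sizes:
  R → 6
  π[v,h](R) → 6
  π[h](π[v,h](R)) → 6
  ρ[b/h](π[h](π[v,h](R))) → 6

|E| = 6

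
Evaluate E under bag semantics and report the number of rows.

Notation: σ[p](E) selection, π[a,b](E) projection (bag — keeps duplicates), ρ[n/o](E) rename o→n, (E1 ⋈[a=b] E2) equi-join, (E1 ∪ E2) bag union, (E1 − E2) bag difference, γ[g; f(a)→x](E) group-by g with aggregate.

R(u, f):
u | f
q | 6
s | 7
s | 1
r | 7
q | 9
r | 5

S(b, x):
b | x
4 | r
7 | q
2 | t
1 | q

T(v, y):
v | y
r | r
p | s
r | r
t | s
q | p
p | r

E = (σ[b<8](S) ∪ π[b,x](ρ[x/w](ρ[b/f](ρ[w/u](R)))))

Stepwise |·|:
  S → 4
  σ[b<8](S) → 4
  R → 6
  ρ[w/u](R) → 6
  ρ[b/f](ρ[w/u](R)) → 6
  ρ[x/w](ρ[b/f](ρ[w/u](R))) → 6
  π[b,x](ρ[x/w](ρ[b/f](ρ[w/u](R)))) → 6
  (σ[b<8](S) ∪ π[b,x](ρ[x/w](ρ[b/f](ρ[w/u](R))))) → 10

|E| = 10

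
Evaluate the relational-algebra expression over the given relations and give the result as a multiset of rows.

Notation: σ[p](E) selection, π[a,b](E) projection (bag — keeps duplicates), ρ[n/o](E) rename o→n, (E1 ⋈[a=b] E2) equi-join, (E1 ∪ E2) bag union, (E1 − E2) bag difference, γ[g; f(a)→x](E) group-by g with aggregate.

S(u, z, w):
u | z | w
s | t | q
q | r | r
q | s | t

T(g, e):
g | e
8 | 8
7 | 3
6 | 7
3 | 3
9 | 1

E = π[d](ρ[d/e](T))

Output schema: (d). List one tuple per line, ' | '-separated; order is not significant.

Subexpression sizes:
  T → 5
  ρ[d/e](T) → 5
  π[d](ρ[d/e](T)) → 5

== RESULT ==
d
1
3
3
7
8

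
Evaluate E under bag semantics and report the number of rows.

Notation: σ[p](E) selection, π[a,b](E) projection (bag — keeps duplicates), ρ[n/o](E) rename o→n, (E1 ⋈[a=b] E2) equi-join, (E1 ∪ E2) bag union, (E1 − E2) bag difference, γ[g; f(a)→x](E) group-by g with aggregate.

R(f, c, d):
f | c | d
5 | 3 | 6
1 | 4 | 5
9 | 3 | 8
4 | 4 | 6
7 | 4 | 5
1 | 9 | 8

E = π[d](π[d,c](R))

Row counts bottom-up:
  R → 6
  π[d,c](R) → 6
  π[d](π[d,c](R)) → 6

|E| = 6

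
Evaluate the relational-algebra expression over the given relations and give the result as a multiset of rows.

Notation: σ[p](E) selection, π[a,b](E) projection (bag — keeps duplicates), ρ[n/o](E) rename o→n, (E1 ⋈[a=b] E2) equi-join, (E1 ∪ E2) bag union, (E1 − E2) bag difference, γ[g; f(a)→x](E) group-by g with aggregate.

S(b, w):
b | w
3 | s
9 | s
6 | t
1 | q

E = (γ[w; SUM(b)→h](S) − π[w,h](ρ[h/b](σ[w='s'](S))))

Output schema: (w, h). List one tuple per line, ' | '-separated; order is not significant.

Row counts bottom-up:
  S → 4
  γ[w; SUM(b)→h](S) → 3
  S → 4
  σ[w='s'](S) → 2
  ρ[h/b](σ[w='s'](S)) → 2
  π[w,h](ρ[h/b](σ[w='s'](S))) → 2
  (γ[w; SUM(b)→h](S) − π[w,h](ρ[h/b](σ[w='s'](S)))) → 3

== RESULT ==
w | h
q | 1
s | 12
t | 6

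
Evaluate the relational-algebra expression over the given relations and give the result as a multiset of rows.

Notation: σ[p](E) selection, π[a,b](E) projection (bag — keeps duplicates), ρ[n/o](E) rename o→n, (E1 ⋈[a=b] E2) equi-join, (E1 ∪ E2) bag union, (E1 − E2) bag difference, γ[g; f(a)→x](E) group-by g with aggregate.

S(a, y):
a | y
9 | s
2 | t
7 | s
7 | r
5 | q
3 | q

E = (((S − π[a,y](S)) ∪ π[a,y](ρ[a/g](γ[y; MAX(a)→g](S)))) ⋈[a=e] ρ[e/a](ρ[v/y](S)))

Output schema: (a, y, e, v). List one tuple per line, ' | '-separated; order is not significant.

Stepwise |·|:
  S → 6
  S → 6
  π[a,y](S) → 6
  (S − π[a,y](S)) → 0
  S → 6
  γ[y; MAX(a)→g](S) → 4
  ρ[a/g](γ[y; MAX(a)→g](S)) → 4
  π[a,y](ρ[a/g](γ[y; MAX(a)→g](S))) → 4
  ((S − π[a,y](S)) ∪ π[a,y](ρ[a/g](γ[y; MAX(a)→g](S)))) → 4
  S → 6
  ρ[v/y](S) → 6
  ρ[e/a](ρ[v/y](S)) → 6
  (((S − π[a,y](S)) ∪ π[a,y](ρ[a/g](γ[y; MAX(a)→g](S)))) ⋈[a=e] ρ[e/a](ρ[v/y](S))) → 5

== RESULT ==
a | y | e | v
2 | t | 2 | t
5 | q | 5 | q
7 | r | 7 | r
7 | r | 7 | s
9 | s | 9 | s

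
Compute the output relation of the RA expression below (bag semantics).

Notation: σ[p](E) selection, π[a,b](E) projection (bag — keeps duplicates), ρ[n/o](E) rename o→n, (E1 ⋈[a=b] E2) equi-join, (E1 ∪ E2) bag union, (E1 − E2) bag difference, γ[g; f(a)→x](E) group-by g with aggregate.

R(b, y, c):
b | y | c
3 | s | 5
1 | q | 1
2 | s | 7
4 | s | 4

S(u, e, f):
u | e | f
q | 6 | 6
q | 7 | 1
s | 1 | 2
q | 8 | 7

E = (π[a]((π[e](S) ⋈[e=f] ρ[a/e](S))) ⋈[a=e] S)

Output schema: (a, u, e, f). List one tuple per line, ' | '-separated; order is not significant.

Stepwise |·|:
  S → 4
  π[e](S) → 4
  S → 4
  ρ[a/e](S) → 4
  (π[e](S) ⋈[e=f] ρ[a/e](S)) → 3
  π[a]((π[e](S) ⋈[e=f] ρ[a/e](S))) → 3
  S → 4
  (π[a]((π[e](S) ⋈[e=f] ρ[a/e](S))) ⋈[a=e] S) → 3

== RESULT ==
a | u | e | f
6 | q | 6 | 6
7 | q | 7 | 1
8 | q | 8 | 7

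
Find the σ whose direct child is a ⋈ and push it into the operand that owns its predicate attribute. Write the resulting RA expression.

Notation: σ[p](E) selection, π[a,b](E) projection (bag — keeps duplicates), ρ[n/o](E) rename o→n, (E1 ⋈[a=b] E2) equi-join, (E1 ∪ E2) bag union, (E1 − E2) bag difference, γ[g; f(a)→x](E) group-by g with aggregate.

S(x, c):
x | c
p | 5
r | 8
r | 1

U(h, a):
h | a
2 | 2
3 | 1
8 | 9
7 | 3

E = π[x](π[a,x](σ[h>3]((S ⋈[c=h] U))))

σ filters on h, owned by the right side.
E' = π[x](π[a,x]((S ⋈[c=h] σ[h>3](U))))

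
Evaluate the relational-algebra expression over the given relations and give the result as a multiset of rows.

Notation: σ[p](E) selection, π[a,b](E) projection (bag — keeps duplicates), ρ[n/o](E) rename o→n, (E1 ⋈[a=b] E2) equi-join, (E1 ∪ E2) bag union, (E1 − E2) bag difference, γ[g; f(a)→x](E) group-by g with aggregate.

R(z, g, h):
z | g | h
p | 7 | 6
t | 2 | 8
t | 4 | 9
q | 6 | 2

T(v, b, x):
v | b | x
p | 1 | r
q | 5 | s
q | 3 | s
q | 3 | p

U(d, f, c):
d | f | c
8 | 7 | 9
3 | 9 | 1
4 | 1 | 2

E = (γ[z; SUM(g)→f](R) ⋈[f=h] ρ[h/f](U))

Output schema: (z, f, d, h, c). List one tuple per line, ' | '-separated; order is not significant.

Per-node cardinality:
  R → 4
  γ[z; SUM(g)→f](R) → 3
  U → 3
  ρ[h/f](U) → 3
  (γ[z; SUM(g)→f](R) ⋈[f=h] ρ[h/f](U)) → 1

== RESULT ==
z | f | d | h | c
p | 7 | 8 | 7 | 9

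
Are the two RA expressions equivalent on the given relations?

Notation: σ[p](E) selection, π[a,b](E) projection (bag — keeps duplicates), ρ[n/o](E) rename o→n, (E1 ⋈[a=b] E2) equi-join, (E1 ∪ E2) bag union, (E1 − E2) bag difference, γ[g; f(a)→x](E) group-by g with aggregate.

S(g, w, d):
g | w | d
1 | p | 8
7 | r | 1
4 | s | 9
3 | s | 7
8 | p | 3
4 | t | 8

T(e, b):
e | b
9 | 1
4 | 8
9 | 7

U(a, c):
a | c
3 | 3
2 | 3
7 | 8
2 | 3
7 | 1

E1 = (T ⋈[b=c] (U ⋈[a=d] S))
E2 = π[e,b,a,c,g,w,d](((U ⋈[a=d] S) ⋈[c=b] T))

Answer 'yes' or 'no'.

E1 per-node cardinality:
  T → 3
  U → 5
  S → 6
  (U ⋈[a=d] S) → 3
  (T ⋈[b=c] (U ⋈[a=d] S)) → 2
E2 per-node cardinality:
  U → 5
  S → 6
  (U ⋈[a=d] S) → 3
  T → 3
  ((U ⋈[a=d] S) ⋈[c=b] T) → 2
  π[e,b,a,c,g,w,d](((U ⋈[a=d] S) ⋈[c=b] T)) → 2

E1 and E2 produce the same multiset:
e | b | a | c | g | w | d
4 | 8 | 7 | 8 | 3 | s | 7
9 | 1 | 7 | 1 | 3 | s | 7

yes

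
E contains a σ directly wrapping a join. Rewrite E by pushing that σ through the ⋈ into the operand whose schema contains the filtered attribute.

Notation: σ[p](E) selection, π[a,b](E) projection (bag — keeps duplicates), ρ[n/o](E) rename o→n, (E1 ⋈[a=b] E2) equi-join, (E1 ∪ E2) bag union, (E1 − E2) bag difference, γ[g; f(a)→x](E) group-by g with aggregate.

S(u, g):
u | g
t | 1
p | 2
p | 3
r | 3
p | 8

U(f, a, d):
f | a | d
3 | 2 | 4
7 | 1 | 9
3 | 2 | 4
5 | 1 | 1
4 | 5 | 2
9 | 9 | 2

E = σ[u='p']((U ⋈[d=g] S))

σ filters on u, owned by the right side.
E' = (U ⋈[d=g] σ[u='p'](S))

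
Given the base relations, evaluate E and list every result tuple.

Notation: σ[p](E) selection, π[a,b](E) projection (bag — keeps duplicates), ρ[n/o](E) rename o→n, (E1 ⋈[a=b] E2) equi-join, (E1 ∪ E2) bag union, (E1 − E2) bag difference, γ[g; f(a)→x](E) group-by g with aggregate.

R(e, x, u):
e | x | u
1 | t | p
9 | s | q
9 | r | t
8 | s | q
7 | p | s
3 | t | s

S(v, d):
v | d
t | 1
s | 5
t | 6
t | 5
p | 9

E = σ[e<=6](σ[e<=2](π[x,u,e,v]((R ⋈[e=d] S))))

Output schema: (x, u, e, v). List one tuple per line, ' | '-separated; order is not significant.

Row counts bottom-up:
  R → 6
  S → 5
  (R ⋈[e=d] S) → 3
  π[x,u,e,v]((R ⋈[e=d] S)) → 3
  σ[e<=2](π[x,u,e,v]((R ⋈[e=d] S))) → 1
  σ[e<=6](σ[e<=2](π[x,u,e,v]((R ⋈[e=d] S)))) → 1

== RESULT ==
x | u | e | v
t | p | 1 | t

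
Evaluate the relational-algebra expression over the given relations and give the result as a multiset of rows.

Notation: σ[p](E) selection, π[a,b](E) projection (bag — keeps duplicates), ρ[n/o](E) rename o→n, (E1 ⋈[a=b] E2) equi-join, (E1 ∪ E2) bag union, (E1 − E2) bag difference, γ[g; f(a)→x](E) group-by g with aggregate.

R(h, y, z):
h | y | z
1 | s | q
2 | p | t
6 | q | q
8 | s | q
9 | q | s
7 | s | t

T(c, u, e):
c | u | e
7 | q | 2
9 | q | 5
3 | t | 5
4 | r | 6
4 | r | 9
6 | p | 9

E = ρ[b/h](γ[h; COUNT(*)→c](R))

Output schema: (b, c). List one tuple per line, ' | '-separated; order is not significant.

Subexpression sizes:
  R → 6
  γ[h; COUNT(*)→c](R) → 6
  ρ[b/h](γ[h; COUNT(*)→c](R)) → 6

== RESULT ==
b | c
1 | 1
2 | 1
6 | 1
7 | 1
8 | 1
9 | 1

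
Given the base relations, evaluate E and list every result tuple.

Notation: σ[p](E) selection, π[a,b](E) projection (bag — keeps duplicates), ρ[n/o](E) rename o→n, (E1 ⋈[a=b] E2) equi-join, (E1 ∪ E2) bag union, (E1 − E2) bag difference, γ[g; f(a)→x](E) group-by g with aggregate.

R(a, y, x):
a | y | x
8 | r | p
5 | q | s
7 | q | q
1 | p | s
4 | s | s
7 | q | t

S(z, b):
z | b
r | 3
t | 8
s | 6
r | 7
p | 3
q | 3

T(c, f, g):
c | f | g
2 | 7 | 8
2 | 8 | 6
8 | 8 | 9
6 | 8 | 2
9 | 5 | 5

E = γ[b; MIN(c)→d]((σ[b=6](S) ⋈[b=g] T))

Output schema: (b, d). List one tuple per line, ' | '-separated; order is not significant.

Row counts bottom-up:
  S → 6
  σ[b=6](S) → 1
  T → 5
  (σ[b=6](S) ⋈[b=g] T) → 1
  γ[b; MIN(c)→d]((σ[b=6](S) ⋈[b=g] T)) → 1

== RESULT ==
b | d
6 | 2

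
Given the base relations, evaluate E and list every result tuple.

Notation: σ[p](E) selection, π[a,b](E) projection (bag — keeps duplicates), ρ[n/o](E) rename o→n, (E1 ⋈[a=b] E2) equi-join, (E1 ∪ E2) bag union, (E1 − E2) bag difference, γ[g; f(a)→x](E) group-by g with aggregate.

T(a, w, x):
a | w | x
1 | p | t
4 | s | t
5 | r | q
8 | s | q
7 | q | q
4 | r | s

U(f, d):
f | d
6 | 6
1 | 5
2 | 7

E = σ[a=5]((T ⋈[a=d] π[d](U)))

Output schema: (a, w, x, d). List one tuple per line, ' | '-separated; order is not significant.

Row counts bottom-up:
  T → 6
  U → 3
  π[d](U) → 3
  (T ⋈[a=d] π[d](U)) → 2
  σ[a=5]((T ⋈[a=d] π[d](U))) → 1

== RESULT ==
a | w | x | d
5 | r | q | 5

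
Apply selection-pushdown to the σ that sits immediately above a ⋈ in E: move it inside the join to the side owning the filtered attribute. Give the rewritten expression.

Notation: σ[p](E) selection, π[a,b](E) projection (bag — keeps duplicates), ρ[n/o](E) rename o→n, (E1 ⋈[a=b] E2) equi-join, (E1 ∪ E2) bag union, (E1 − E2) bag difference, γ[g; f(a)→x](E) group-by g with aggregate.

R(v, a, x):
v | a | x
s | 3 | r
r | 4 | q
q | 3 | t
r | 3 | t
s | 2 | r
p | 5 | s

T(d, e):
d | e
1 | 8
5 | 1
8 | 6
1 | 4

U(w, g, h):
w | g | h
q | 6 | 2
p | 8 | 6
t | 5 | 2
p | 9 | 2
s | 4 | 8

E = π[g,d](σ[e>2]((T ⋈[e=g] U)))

σ filters on e, owned by the left side.
E' = π[g,d]((σ[e>2](T) ⋈[e=g] U))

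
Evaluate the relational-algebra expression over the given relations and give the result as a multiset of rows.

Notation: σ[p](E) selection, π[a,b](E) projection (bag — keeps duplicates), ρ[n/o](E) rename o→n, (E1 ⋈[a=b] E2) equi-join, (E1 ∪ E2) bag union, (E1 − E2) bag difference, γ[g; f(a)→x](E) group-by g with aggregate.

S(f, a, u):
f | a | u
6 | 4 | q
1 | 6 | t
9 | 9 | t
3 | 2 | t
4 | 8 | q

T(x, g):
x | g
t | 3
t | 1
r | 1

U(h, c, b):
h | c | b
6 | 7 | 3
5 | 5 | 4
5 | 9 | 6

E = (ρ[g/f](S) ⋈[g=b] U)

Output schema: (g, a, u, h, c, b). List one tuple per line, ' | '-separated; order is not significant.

Subexpression sizes:
  S → 5
  ρ[g/f](S) → 5
  U → 3
  (ρ[g/f](S) ⋈[g=b] U) → 3

== RESULT ==
g | a | u | h | c | b
3 | 2 | t | 6 | 7 | 3
4 | 8 | q | 5 | 5 | 4
6 | 4 | q | 5 | 9 | 6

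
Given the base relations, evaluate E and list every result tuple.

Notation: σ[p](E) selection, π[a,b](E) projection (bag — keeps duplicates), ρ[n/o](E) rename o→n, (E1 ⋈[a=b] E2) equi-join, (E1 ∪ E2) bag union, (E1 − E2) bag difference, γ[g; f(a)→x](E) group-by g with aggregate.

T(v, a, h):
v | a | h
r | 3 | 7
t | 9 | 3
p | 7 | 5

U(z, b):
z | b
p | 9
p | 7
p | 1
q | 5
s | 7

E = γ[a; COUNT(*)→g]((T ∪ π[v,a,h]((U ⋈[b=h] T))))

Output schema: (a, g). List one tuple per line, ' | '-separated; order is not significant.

Row counts bottom-up:
  T → 3
  U → 5
  T → 3
  (U ⋈[b=h] T) → 3
  π[v,a,h]((U ⋈[b=h] T)) → 3
  (T ∪ π[v,a,h]((U ⋈[b=h] T))) → 6
  γ[a; COUNT(*)→g]((T ∪ π[v,a,h]((U ⋈[b=h] T)))) → 3

== RESULT ==
a | g
3 | 3
7 | 2
9 | 1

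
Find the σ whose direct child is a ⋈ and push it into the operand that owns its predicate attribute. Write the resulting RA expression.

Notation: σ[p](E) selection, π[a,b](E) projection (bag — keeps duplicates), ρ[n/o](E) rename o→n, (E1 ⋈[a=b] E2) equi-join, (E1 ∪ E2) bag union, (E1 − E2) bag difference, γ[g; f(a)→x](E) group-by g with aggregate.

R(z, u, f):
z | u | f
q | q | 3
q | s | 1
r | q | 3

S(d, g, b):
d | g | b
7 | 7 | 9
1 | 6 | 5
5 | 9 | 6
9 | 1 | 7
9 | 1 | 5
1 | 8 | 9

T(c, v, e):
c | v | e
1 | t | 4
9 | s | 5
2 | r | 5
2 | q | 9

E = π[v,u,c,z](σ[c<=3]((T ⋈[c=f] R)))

σ filters on c, owned by the left side.
E' = π[v,u,c,z]((σ[c<=3](T) ⋈[c=f] R))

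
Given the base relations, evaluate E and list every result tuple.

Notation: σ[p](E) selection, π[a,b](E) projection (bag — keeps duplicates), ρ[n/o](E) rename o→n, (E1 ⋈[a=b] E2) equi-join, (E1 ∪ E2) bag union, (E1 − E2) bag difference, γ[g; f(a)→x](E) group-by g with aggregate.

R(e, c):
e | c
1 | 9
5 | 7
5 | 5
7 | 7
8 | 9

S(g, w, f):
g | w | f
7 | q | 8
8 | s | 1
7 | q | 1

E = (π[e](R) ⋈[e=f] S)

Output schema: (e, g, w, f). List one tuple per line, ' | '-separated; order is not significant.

Stepwise |·|:
  R → 5
  π[e](R) → 5
  S → 3
  (π[e](R) ⋈[e=f] S) → 3

== RESULT ==
e | g | w | f
1 | 7 | q | 1
1 | 8 | s | 1
8 | 7 | q | 8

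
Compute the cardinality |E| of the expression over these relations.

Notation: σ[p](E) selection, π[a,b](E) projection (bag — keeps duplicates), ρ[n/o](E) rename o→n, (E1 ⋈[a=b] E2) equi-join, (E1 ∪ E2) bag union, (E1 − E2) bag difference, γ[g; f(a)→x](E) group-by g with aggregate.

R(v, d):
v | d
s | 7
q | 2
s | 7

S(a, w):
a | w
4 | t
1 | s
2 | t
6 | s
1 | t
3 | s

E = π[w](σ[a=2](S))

Per-node cardinality:
  S → 6
  σ[a=2](S) → 1
  π[w](σ[a=2](S)) → 1

|E| = 1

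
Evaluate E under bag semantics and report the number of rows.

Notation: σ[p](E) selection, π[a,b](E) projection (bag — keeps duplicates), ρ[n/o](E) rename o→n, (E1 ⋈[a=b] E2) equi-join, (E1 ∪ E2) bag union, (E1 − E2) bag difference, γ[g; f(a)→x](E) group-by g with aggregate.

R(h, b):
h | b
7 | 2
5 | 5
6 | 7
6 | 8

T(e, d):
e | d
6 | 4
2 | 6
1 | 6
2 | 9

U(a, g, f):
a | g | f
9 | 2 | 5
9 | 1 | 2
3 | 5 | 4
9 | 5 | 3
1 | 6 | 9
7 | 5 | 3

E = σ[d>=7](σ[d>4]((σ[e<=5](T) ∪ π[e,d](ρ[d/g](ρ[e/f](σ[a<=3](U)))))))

Row counts bottom-up:
  T → 4
  σ[e<=5](T) → 3
  U → 6
  σ[a<=3](U) → 2
  ρ[e/f](σ[a<=3](U)) → 2
  ρ[d/g](ρ[e/f](σ[a<=3](U))) → 2
  π[e,d](ρ[d/g](ρ[e/f](σ[a<=3](U)))) → 2
  (σ[e<=5](T) ∪ π[e,d](ρ[d/g](ρ[e/f](σ[a<=3](U))))) → 5
  σ[d>4]((σ[e<=5](T) ∪ π[e,d](ρ[d/g](ρ[e/f](σ[a<=3](U)))))) → 5
  σ[d>=7](σ[d>4]((σ[e<=5](T) ∪ π[e,d](ρ[d/g](ρ[e/f](σ[a<=3](U))))))) → 1

|E| = 1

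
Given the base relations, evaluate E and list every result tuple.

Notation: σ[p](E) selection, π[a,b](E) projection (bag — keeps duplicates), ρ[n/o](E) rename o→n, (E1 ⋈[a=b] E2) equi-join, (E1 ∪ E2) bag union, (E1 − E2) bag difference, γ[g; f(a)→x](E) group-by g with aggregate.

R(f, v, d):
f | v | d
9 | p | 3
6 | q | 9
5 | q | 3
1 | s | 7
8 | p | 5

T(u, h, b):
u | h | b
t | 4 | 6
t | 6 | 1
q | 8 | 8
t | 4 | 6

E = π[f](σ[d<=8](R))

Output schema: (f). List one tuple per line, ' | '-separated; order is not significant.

Row counts bottom-up:
  R → 5
  σ[d<=8](R) → 4
  π[f](σ[d<=8](R)) → 4

== RESULT ==
f
1
5
8
9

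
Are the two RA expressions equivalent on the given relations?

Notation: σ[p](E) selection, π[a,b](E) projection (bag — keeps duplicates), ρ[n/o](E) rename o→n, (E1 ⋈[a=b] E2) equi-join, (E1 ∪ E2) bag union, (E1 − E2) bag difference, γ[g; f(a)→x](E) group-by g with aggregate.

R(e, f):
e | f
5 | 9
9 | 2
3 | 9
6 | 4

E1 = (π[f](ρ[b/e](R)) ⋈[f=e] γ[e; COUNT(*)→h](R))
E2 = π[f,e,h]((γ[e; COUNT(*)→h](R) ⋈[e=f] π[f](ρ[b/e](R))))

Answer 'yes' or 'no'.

E1 row counts bottom-up:
  R → 4
  ρ[b/e](R) → 4
  π[f](ρ[b/e](R)) → 4
  R → 4
  γ[e; COUNT(*)→h](R) → 4
  (π[f](ρ[b/e](R)) ⋈[f=e] γ[e; COUNT(*)→h](R)) → 2
E2 row counts bottom-up:
  R → 4
  γ[e; COUNT(*)→h](R) → 4
  R → 4
  ρ[b/e](R) → 4
  π[f](ρ[b/e](R)) → 4
  (γ[e; COUNT(*)→h](R) ⋈[e=f] π[f](ρ[b/e](R))) → 2
  π[f,e,h]((γ[e; COUNT(*)→h](R) ⋈[e=f] π[f](ρ[b/e](R)))) → 2

E1 and E2 produce the same multiset:
f | e | h
9 | 9 | 1
9 | 9 | 1

yes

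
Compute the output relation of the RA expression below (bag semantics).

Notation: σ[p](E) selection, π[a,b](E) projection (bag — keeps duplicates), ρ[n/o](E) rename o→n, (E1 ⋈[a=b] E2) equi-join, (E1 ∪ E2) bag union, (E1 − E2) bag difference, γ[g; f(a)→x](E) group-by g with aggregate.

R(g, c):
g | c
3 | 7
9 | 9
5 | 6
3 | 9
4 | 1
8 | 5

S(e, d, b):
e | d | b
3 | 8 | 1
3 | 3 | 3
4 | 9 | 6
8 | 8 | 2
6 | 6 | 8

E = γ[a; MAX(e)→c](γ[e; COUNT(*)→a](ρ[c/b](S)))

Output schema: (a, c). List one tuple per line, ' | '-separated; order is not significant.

Stepwise |·|:
  S → 5
  ρ[c/b](S) → 5
  γ[e; COUNT(*)→a](ρ[c/b](S)) → 4
  γ[a; MAX(e)→c](γ[e; COUNT(*)→a](ρ[c/b](S))) → 2

== RESULT ==
a | c
1 | 8
2 | 3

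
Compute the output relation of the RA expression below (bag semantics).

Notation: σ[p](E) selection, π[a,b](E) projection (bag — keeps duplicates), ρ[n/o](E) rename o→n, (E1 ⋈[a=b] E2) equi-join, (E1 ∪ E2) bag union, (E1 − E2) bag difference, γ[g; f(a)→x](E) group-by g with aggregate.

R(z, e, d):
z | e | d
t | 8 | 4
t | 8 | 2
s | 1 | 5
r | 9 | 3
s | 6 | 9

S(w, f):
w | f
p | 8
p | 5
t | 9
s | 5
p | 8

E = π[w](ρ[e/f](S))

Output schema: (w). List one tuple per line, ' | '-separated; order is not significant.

Subexpression sizes:
  S → 5
  ρ[e/f](S) → 5
  π[w](ρ[e/f](S)) → 5

== RESULT ==
w
p
p
p
s
t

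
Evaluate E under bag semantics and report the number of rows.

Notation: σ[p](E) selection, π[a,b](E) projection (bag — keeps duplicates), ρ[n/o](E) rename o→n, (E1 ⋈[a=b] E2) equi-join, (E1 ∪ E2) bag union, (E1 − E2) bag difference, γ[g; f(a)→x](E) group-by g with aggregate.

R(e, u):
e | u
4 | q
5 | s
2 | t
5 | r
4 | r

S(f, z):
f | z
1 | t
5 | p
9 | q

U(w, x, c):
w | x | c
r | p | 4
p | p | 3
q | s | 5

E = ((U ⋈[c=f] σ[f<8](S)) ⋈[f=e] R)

Subexpression sizes:
  U → 3
  S → 3
  σ[f<8](S) → 2
  (U ⋈[c=f] σ[f<8](S)) → 1
  R → 5
  ((U ⋈[c=f] σ[f<8](S)) ⋈[f=e] R) → 2

|E| = 2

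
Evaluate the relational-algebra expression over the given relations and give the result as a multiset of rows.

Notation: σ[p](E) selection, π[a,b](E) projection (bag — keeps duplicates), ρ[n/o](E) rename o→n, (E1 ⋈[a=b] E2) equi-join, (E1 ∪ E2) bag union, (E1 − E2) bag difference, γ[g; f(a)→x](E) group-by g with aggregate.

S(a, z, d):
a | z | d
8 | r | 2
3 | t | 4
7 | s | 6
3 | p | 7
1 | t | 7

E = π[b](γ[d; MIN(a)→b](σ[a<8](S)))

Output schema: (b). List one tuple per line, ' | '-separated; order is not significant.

Stepwise |·|:
  S → 5
  σ[a<8](S) → 4
  γ[d; MIN(a)→b](σ[a<8](S)) → 3
  π[b](γ[d; MIN(a)→b](σ[a<8](S))) → 3

== RESULT ==
b
1
3
7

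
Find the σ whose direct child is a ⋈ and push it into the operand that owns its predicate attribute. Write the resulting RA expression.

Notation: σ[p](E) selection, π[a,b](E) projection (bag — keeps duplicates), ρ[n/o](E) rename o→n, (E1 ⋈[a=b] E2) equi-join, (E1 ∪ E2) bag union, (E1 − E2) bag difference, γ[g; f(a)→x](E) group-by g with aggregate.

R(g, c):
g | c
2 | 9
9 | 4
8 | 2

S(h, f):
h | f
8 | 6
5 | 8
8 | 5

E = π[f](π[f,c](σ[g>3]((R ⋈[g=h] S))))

σ filters on g, owned by the left side.
E' = π[f](π[f,c]((σ[g>3](R) ⋈[g=h] S)))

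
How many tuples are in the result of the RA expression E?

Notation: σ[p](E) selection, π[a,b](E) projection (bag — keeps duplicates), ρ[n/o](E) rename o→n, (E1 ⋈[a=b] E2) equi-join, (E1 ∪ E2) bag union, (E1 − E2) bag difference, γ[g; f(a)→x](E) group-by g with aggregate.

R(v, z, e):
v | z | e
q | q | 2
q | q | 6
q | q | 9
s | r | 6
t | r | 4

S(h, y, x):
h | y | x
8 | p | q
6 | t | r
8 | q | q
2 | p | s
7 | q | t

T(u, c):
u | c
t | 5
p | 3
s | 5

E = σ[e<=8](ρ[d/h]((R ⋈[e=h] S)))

Stepwise |·|:
  R → 5
  S → 5
  (R ⋈[e=h] S) → 3
  ρ[d/h]((R ⋈[e=h] S)) → 3
  σ[e<=8](ρ[d/h]((R ⋈[e=h] S))) → 3

|E| = 3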